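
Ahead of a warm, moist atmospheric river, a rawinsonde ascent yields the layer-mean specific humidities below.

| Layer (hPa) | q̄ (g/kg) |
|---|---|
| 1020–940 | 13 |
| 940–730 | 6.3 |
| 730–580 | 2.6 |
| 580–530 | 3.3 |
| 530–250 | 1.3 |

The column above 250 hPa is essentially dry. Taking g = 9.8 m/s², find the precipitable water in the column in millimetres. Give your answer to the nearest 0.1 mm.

PW ≈ 33.5 mm

Precipitable water is the column-integrated vapour mass per unit area: PW = (1/g) Σ q̄ Δp, with q in kg/kg and Δp in Pa (1 kg/m² of water = 1 mm).
Layer 1020–940 hPa: Δp = 80 hPa = 8000 Pa, q̄ = 0.013 kg/kg → 0.013 × 8000 / 9.8 = 10.61 mm
Layer 940–730 hPa: Δp = 210 hPa = 21000 Pa, q̄ = 0.0063 kg/kg → 0.0063 × 21000 / 9.8 = 13.50 mm
Layer 730–580 hPa: Δp = 150 hPa = 15000 Pa, q̄ = 0.0026 kg/kg → 0.0026 × 15000 / 9.8 = 3.98 mm
Layer 580–530 hPa: Δp = 50 hPa = 5000 Pa, q̄ = 0.0033 kg/kg → 0.0033 × 5000 / 9.8 = 1.68 mm
Layer 530–250 hPa: Δp = 280 hPa = 28000 Pa, q̄ = 0.0013 kg/kg → 0.0013 × 28000 / 9.8 = 3.71 mm
PW = 10.61 + 13.50 + 3.98 + 1.68 + 3.71 = 33.48 ≈ 33.5 mm.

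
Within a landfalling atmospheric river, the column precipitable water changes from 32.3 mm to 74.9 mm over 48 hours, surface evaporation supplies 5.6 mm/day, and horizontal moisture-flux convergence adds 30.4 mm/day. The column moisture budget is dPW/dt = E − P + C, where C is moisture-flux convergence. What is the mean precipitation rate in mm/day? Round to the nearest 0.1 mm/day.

P ≈ 14.7 mm/day

dPW/dt = (74.9 − 32.3) mm / (48/24 day) = +21.300 mm/day.
P = E + C − dPW/dt = 5.6 + (30.4) − (+21.300) = 14.7 mm/day.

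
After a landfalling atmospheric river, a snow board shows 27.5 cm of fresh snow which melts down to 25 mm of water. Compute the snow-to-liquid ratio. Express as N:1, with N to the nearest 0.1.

ratio ≈ 11.0

Ratio = snow depth / SWE = 275 mm / 25 mm = 11.0, i.e. 11.0:1.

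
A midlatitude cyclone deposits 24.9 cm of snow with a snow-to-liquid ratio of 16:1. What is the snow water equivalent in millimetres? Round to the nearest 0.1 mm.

SWE ≈ 15.6 mm

SWE = snow depth / ratio = 24.9 cm / 16 = 1.556 cm = 15.6 mm.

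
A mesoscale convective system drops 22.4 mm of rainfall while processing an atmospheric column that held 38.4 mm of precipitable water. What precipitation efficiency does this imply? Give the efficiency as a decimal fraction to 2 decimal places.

ε = rainfall / PW = 22.4 / 38.4 = 0.58.

ε ≈ 0.58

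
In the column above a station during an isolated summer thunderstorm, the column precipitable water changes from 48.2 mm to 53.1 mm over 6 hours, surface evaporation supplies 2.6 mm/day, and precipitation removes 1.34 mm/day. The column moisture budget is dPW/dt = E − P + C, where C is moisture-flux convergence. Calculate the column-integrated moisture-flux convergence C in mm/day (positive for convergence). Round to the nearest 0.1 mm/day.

C ≈ 18.3 mm/day

dPW/dt = (53.1 − 48.2) mm / (6/24 day) = +19.600 mm/day.
C = dPW/dt − E + P = (+19.600) − 2.6 + 1.34 = 18.3 mm/day.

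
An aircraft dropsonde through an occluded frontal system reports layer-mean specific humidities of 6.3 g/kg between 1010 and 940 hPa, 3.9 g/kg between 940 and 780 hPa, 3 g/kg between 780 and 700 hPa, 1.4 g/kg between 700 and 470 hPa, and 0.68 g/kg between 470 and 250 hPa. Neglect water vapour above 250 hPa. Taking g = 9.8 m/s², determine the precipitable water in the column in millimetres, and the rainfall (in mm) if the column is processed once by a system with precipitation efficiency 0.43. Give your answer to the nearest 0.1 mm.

PW ≈ 18.1 mm; rainfall ≈ 7.8 mm

Precipitable water is the column-integrated vapour mass per unit area: PW = (1/g) Σ q̄ Δp, with q in kg/kg and Δp in Pa (1 kg/m² of water = 1 mm).
Layer 1010–940 hPa: Δp = 70 hPa = 7000 Pa, q̄ = 0.0063 kg/kg → 0.0063 × 7000 / 9.8 = 4.50 mm
Layer 940–780 hPa: Δp = 160 hPa = 16000 Pa, q̄ = 0.0039 kg/kg → 0.0039 × 16000 / 9.8 = 6.37 mm
Layer 780–700 hPa: Δp = 80 hPa = 8000 Pa, q̄ = 0.003 kg/kg → 0.003 × 8000 / 9.8 = 2.45 mm
Layer 700–470 hPa: Δp = 230 hPa = 23000 Pa, q̄ = 0.0014 kg/kg → 0.0014 × 23000 / 9.8 = 3.29 mm
Layer 470–250 hPa: Δp = 220 hPa = 22000 Pa, q̄ = 0.00068 kg/kg → 0.00068 × 22000 / 9.8 = 1.53 mm
PW = 4.50 + 6.37 + 2.45 + 3.29 + 1.53 = 18.14 ≈ 18.1 mm.
Rainfall = ε × PW = 0.43 × 18.1 = 7.8 mm.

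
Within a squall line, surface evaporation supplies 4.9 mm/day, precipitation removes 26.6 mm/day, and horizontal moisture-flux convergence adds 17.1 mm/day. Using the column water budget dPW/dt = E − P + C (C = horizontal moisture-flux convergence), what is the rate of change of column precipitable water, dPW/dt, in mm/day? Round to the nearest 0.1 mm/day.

dPW/dt ≈ -4.6 mm/day

dPW/dt = E − P + C = 4.9 − 26.6 + (17.1) = -4.6 mm/day.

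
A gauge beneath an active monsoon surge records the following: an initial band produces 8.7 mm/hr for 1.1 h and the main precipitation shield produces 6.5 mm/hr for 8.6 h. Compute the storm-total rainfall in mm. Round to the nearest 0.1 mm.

total ≈ 65.5 mm

Total = Σ Rᵢ Δtᵢ = 8.7 × 1.1 + 6.5 × 8.6
      = 9.57 + 55.9 = 65.5 mm.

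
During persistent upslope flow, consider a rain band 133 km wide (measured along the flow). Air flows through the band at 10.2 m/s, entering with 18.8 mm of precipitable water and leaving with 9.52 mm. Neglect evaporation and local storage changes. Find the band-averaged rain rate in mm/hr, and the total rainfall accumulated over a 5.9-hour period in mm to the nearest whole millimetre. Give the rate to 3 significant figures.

R ≈ 2.56 mm/hr; total ≈ 15 mm

Column moisture flux per unit crosswind length is F = V × PW.
Inflow: F_in = 10.2 × 18.8 = 191.76 mm·m/s
Outflow: F_out = 10.2 × 9.52 = 97.104 mm·m/s
Steady-state rate R = (F_in − F_out)/L = (191.76 − 97.104) / 133000 m = 7.117e-04 mm/s.
R = 7.117e-04 × 3600 = 2.56 mm/hr.
Over 5.9 h: total = 2.56 × 5.9 = 15.104 ≈ 15 mm.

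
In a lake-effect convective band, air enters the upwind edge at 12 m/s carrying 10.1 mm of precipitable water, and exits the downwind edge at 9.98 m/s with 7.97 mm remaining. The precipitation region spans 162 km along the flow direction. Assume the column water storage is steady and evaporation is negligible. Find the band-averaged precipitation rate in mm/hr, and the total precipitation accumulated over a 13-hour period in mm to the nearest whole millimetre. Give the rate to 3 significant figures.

Column moisture flux per unit crosswind length is F = V × PW.
Inflow: F_in = 12 × 10.1 = 121.2 mm·m/s
Outflow: F_out = 9.98 × 7.97 = 79.5406 mm·m/s
Steady-state rate R = (F_in − F_out)/L = (121.2 − 79.5406) / 162000 m = 2.572e-04 mm/s.
R = 2.572e-04 × 3600 = 0.926 mm/hr.
Over 13 h: total = 0.926 × 13 = 12.038 ≈ 12 mm.

R ≈ 0.926 mm/hr; total ≈ 12 mm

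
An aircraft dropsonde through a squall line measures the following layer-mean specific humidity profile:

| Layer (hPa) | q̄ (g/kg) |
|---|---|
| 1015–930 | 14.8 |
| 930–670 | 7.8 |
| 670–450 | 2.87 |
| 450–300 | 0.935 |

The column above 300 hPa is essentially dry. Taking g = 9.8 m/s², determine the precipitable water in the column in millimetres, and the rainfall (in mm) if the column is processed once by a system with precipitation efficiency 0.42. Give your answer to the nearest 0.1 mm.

Precipitable water is the column-integrated vapour mass per unit area: PW = (1/g) Σ q̄ Δp, with q in kg/kg and Δp in Pa (1 kg/m² of water = 1 mm).
Layer 1015–930 hPa: Δp = 85 hPa = 8500 Pa, q̄ = 0.0148 kg/kg → 0.0148 × 8500 / 9.8 = 12.84 mm
Layer 930–670 hPa: Δp = 260 hPa = 26000 Pa, q̄ = 0.0078 kg/kg → 0.0078 × 26000 / 9.8 = 20.69 mm
Layer 670–450 hPa: Δp = 220 hPa = 22000 Pa, q̄ = 0.00287 kg/kg → 0.00287 × 22000 / 9.8 = 6.44 mm
Layer 450–300 hPa: Δp = 150 hPa = 15000 Pa, q̄ = 0.000935 kg/kg → 0.000935 × 15000 / 9.8 = 1.43 mm
PW = 12.84 + 20.69 + 6.44 + 1.43 = 41.40 ≈ 41.4 mm.
Rainfall = ε × PW = 0.42 × 41.4 = 17.4 mm.

PW ≈ 41.4 mm; rainfall ≈ 17.4 mm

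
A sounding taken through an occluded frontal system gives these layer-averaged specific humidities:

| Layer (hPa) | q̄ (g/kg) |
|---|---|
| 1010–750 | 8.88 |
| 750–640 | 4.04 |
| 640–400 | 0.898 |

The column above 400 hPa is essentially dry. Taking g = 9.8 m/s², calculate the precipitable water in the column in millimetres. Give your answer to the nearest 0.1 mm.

PW ≈ 30.3 mm

Precipitable water is the column-integrated vapour mass per unit area: PW = (1/g) Σ q̄ Δp, with q in kg/kg and Δp in Pa (1 kg/m² of water = 1 mm).
Layer 1010–750 hPa: Δp = 260 hPa = 26000 Pa, q̄ = 0.00888 kg/kg → 0.00888 × 26000 / 9.8 = 23.56 mm
Layer 750–640 hPa: Δp = 110 hPa = 11000 Pa, q̄ = 0.00404 kg/kg → 0.00404 × 11000 / 9.8 = 4.53 mm
Layer 640–400 hPa: Δp = 240 hPa = 24000 Pa, q̄ = 0.000898 kg/kg → 0.000898 × 24000 / 9.8 = 2.20 mm
PW = 23.56 + 4.53 + 2.20 = 30.29 ≈ 30.3 mm.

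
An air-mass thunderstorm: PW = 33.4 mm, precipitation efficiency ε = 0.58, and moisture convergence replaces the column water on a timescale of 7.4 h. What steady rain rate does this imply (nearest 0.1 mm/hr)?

R ≈ 2.6 mm/hr

Each overturning extracts ε × PW = 0.58 × 33.4 = 19.372 mm.
Rate = ε·PW / τ = 19.372 / 7.4 h = 2.6 mm/hr.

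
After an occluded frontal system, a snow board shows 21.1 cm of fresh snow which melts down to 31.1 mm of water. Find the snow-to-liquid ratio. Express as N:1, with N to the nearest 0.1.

ratio ≈ 6.8

Ratio = snow depth / SWE = 211 mm / 31.1 mm = 6.8, i.e. 6.8:1.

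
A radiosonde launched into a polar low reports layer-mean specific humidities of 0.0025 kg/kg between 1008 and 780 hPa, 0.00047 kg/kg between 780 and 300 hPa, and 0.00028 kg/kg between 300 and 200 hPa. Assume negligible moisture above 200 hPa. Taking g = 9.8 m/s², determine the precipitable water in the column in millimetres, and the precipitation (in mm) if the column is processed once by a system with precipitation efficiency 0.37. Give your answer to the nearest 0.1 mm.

PW ≈ 8.4 mm; precipitation ≈ 3.1 mm

Precipitable water is the column-integrated vapour mass per unit area: PW = (1/g) Σ q̄ Δp, with q in kg/kg and Δp in Pa (1 kg/m² of water = 1 mm).
Layer 1008–780 hPa: Δp = 228 hPa = 22800 Pa, q̄ = 0.0025 kg/kg → 0.0025 × 22800 / 9.8 = 5.82 mm
Layer 780–300 hPa: Δp = 480 hPa = 48000 Pa, q̄ = 0.00047 kg/kg → 0.00047 × 48000 / 9.8 = 2.30 mm
Layer 300–200 hPa: Δp = 100 hPa = 10000 Pa, q̄ = 0.00028 kg/kg → 0.00028 × 10000 / 9.8 = 0.29 mm
PW = 5.82 + 2.30 + 0.29 = 8.41 ≈ 8.4 mm.
Precipitation = ε × PW = 0.37 × 8.4 = 3.1 mm.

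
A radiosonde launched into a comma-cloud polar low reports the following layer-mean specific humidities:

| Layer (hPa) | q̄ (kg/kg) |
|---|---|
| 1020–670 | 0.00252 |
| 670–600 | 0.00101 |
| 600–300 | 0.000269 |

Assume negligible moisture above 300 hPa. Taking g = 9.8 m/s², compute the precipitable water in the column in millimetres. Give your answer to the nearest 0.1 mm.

Precipitable water is the column-integrated vapour mass per unit area: PW = (1/g) Σ q̄ Δp, with q in kg/kg and Δp in Pa (1 kg/m² of water = 1 mm).
Layer 1020–670 hPa: Δp = 350 hPa = 35000 Pa, q̄ = 0.00252 kg/kg → 0.00252 × 35000 / 9.8 = 9.00 mm
Layer 670–600 hPa: Δp = 70 hPa = 7000 Pa, q̄ = 0.00101 kg/kg → 0.00101 × 7000 / 9.8 = 0.72 mm
Layer 600–300 hPa: Δp = 300 hPa = 30000 Pa, q̄ = 0.000269 kg/kg → 0.000269 × 30000 / 9.8 = 0.82 mm
PW = 9.00 + 0.72 + 0.82 = 10.54 ≈ 10.5 mm.

PW ≈ 10.5 mm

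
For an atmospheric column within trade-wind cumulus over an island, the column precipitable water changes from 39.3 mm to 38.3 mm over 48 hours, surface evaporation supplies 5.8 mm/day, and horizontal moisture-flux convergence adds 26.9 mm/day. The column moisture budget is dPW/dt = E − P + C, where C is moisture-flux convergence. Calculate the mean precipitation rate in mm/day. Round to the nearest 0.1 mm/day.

P ≈ 33.2 mm/day

dPW/dt = (38.3 − 39.3) mm / (48/24 day) = -0.500 mm/day.
P = E + C − dPW/dt = 5.8 + (26.9) − (-0.500) = 33.2 mm/day.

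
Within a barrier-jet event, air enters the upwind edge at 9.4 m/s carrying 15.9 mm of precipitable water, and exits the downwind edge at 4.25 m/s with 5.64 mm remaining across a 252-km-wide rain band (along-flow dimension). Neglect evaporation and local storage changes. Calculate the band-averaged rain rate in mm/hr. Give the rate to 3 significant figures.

R ≈ 1.79 mm/hr

Column moisture flux per unit crosswind length is F = V × PW.
Inflow: F_in = 9.4 × 15.9 = 149.46 mm·m/s
Outflow: F_out = 4.25 × 5.64 = 23.97 mm·m/s
Steady-state rate R = (F_in − F_out)/L = (149.46 − 23.97) / 252000 m = 4.980e-04 mm/s.
R = 4.980e-04 × 3600 = 1.79 mm/hr.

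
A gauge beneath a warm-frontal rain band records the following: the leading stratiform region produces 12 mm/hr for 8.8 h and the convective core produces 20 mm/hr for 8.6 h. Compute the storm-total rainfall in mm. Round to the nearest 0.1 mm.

total ≈ 277.6 mm

Total = Σ Rᵢ Δtᵢ = 12 × 8.8 + 20 × 8.6
      = 105.6 + 172 = 277.6 mm.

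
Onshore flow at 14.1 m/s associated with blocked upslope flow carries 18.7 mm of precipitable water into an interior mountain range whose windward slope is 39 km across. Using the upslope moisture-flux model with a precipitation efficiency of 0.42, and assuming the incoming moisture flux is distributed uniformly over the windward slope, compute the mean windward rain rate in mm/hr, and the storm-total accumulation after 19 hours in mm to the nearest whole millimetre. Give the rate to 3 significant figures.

Incoming column moisture flux per unit ridge length: F = V × PW = 14.1 × 18.7 = 263.67 mm·m/s.
Spread over the 39 km slope with efficiency ε = 0.42: R = ε·F/W = 0.42 × 263.67 / 39000 m = 2.840e-03 mm/s.
R = 2.840e-03 × 3600 = 10.2 mm/hr.
Over 19 h: total = 10.2 × 19 = 193.8 ≈ 194 mm.

R ≈ 10.2 mm/hr; total ≈ 194 mm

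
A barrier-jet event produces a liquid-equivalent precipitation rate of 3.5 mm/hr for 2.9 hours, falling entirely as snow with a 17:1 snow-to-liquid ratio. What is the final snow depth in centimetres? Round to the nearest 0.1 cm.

snow depth ≈ 17.3 cm

Liquid-equivalent depth = 3.5 × 2.9 = 10.15 mm.
Snow depth = 10.15 mm × 17 = 172.55 mm = 17.3 cm.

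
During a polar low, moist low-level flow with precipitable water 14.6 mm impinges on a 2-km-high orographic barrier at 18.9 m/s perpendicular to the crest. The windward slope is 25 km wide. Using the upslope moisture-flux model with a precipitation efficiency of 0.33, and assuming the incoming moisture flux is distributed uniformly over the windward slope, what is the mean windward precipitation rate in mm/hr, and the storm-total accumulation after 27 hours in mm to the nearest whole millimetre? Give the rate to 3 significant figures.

R ≈ 13.1 mm/hr; total ≈ 354 mm

Incoming column moisture flux per unit ridge length: F = V × PW = 18.9 × 14.6 = 275.94 mm·m/s.
Spread over the 25 km slope with efficiency ε = 0.33: R = ε·F/W = 0.33 × 275.94 / 25000 m = 3.642e-03 mm/s.
R = 3.642e-03 × 3600 = 13.1 mm/hr.
Over 27 h: total = 13.1 × 27 = 353.7 ≈ 354 mm.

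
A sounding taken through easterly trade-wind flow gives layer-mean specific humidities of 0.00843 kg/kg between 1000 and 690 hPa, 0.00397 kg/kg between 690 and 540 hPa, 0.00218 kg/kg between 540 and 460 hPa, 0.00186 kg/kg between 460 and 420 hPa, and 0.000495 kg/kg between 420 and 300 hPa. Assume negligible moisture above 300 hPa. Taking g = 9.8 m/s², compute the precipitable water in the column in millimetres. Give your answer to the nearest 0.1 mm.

Precipitable water is the column-integrated vapour mass per unit area: PW = (1/g) Σ q̄ Δp, with q in kg/kg and Δp in Pa (1 kg/m² of water = 1 mm).
Layer 1000–690 hPa: Δp = 310 hPa = 31000 Pa, q̄ = 0.00843 kg/kg → 0.00843 × 31000 / 9.8 = 26.67 mm
Layer 690–540 hPa: Δp = 150 hPa = 15000 Pa, q̄ = 0.00397 kg/kg → 0.00397 × 15000 / 9.8 = 6.08 mm
Layer 540–460 hPa: Δp = 80 hPa = 8000 Pa, q̄ = 0.00218 kg/kg → 0.00218 × 8000 / 9.8 = 1.78 mm
Layer 460–420 hPa: Δp = 40 hPa = 4000 Pa, q̄ = 0.00186 kg/kg → 0.00186 × 4000 / 9.8 = 0.76 mm
Layer 420–300 hPa: Δp = 120 hPa = 12000 Pa, q̄ = 0.000495 kg/kg → 0.000495 × 12000 / 9.8 = 0.61 mm
PW = 26.67 + 6.08 + 1.78 + 0.76 + 0.61 = 35.90 ≈ 35.9 mm.

PW ≈ 35.9 mm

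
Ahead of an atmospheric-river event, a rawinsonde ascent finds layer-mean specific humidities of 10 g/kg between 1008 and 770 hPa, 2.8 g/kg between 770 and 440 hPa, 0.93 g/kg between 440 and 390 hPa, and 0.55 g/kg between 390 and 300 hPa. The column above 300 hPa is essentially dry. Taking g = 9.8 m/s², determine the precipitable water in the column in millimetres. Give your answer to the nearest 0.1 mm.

PW ≈ 34.7 mm

Precipitable water is the column-integrated vapour mass per unit area: PW = (1/g) Σ q̄ Δp, with q in kg/kg and Δp in Pa (1 kg/m² of water = 1 mm).
Layer 1008–770 hPa: Δp = 238 hPa = 23800 Pa, q̄ = 0.01 kg/kg → 0.01 × 23800 / 9.8 = 24.29 mm
Layer 770–440 hPa: Δp = 330 hPa = 33000 Pa, q̄ = 0.0028 kg/kg → 0.0028 × 33000 / 9.8 = 9.43 mm
Layer 440–390 hPa: Δp = 50 hPa = 5000 Pa, q̄ = 0.00093 kg/kg → 0.00093 × 5000 / 9.8 = 0.47 mm
Layer 390–300 hPa: Δp = 90 hPa = 9000 Pa, q̄ = 0.00055 kg/kg → 0.00055 × 9000 / 9.8 = 0.51 mm
PW = 24.29 + 9.43 + 0.47 + 0.51 = 34.70 ≈ 34.7 mm.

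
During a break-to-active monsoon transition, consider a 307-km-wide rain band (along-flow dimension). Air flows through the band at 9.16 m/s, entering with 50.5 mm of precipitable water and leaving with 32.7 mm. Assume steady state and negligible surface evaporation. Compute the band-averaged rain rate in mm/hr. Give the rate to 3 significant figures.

R ≈ 1.91 mm/hr

Column moisture flux per unit crosswind length is F = V × PW.
Inflow: F_in = 9.16 × 50.5 = 462.58 mm·m/s
Outflow: F_out = 9.16 × 32.7 = 299.532 mm·m/s
Steady-state rate R = (F_in − F_out)/L = (462.58 − 299.532) / 307000 m = 5.311e-04 mm/s.
R = 5.311e-04 × 3600 = 1.91 mm/hr.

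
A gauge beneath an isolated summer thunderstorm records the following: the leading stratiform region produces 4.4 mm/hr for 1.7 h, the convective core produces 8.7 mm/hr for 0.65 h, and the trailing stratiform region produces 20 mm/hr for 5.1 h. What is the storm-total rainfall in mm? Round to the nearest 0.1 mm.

total ≈ 115.1 mm

Total = Σ Rᵢ Δtᵢ = 4.4 × 1.7 + 8.7 × 0.65 + 20 × 5.1
      = 7.48 + 5.655 + 102 = 115.1 mm.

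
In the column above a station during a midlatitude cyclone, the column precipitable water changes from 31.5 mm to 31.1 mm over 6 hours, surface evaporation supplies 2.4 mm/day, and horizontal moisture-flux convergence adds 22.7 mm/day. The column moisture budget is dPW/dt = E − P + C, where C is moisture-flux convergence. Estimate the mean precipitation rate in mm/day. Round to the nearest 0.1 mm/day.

dPW/dt = (31.1 − 31.5) mm / (6/24 day) = -1.600 mm/day.
P = E + C − dPW/dt = 2.4 + (22.7) − (-1.600) = 26.7 mm/day.

P ≈ 26.7 mm/day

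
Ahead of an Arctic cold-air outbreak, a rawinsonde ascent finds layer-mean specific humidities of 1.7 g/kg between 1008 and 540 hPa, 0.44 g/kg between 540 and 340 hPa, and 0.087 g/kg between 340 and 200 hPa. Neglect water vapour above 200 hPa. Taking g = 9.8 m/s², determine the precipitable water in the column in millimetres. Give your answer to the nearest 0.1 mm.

Precipitable water is the column-integrated vapour mass per unit area: PW = (1/g) Σ q̄ Δp, with q in kg/kg and Δp in Pa (1 kg/m² of water = 1 mm).
Layer 1008–540 hPa: Δp = 468 hPa = 46800 Pa, q̄ = 0.0017 kg/kg → 0.0017 × 46800 / 9.8 = 8.12 mm
Layer 540–340 hPa: Δp = 200 hPa = 20000 Pa, q̄ = 0.00044 kg/kg → 0.00044 × 20000 / 9.8 = 0.90 mm
Layer 340–200 hPa: Δp = 140 hPa = 14000 Pa, q̄ = 8.7e-05 kg/kg → 8.7e-05 × 14000 / 9.8 = 0.12 mm
PW = 8.12 + 0.90 + 0.12 = 9.14 ≈ 9.1 mm.

PW ≈ 9.1 mm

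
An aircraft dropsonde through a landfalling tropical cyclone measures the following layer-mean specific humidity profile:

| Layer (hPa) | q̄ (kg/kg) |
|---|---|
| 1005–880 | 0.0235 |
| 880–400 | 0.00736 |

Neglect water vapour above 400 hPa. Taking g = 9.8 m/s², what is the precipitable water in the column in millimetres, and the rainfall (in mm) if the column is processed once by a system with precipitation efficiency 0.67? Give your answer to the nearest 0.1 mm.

PW ≈ 66.0 mm; rainfall ≈ 44.2 mm

Precipitable water is the column-integrated vapour mass per unit area: PW = (1/g) Σ q̄ Δp, with q in kg/kg and Δp in Pa (1 kg/m² of water = 1 mm).
Layer 1005–880 hPa: Δp = 125 hPa = 12500 Pa, q̄ = 0.0235 kg/kg → 0.0235 × 12500 / 9.8 = 29.97 mm
Layer 880–400 hPa: Δp = 480 hPa = 48000 Pa, q̄ = 0.00736 kg/kg → 0.00736 × 48000 / 9.8 = 36.05 mm
PW = 29.97 + 36.05 = 66.02 ≈ 66.0 mm.
Rainfall = ε × PW = 0.67 × 66.0 = 44.2 mm.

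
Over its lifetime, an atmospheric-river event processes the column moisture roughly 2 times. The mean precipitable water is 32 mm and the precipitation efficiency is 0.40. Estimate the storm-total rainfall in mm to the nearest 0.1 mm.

rainfall ≈ 25.6 mm

Each cycle deposits ε × PW = 0.40 × 32 = 12.8 mm.
Over 2 cycles: 2 × 12.8 = 25.6 mm.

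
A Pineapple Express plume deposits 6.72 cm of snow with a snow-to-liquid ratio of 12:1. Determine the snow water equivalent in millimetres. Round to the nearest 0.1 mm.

SWE ≈ 5.6 mm

SWE = snow depth / ratio = 6.72 cm / 12 = 0.560 cm = 5.6 mm.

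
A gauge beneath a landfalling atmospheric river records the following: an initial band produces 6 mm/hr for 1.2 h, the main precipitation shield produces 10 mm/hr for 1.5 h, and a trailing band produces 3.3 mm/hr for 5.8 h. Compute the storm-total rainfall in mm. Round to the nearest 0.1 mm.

total ≈ 41.3 mm

Total = Σ Rᵢ Δtᵢ = 6 × 1.2 + 10 × 1.5 + 3.3 × 5.8
      = 7.2 + 15 + 19.14 = 41.3 mm.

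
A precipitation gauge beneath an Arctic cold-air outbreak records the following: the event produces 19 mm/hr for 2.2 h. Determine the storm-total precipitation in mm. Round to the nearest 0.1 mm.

Total = Σ Rᵢ Δtᵢ = 19 × 2.2
      = 41.8 = 41.8 mm.

total ≈ 41.8 mm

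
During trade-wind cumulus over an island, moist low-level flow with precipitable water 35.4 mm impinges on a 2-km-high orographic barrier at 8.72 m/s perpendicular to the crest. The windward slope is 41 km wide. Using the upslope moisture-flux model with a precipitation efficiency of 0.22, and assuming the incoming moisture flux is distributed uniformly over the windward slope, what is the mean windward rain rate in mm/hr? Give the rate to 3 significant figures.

Incoming column moisture flux per unit ridge length: F = V × PW = 8.72 × 35.4 = 308.688 mm·m/s.
Spread over the 41 km slope with efficiency ε = 0.22: R = ε·F/W = 0.22 × 308.688 / 41000 m = 1.656e-03 mm/s.
R = 1.656e-03 × 3600 = 5.96 mm/hr.

R ≈ 5.96 mm/hr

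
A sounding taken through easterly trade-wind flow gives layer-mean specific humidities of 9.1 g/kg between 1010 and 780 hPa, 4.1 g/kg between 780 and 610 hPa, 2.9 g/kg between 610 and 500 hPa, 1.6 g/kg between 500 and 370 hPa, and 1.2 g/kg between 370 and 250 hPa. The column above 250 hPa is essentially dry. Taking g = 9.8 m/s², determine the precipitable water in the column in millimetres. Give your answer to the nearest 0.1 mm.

Precipitable water is the column-integrated vapour mass per unit area: PW = (1/g) Σ q̄ Δp, with q in kg/kg and Δp in Pa (1 kg/m² of water = 1 mm).
Layer 1010–780 hPa: Δp = 230 hPa = 23000 Pa, q̄ = 0.0091 kg/kg → 0.0091 × 23000 / 9.8 = 21.36 mm
Layer 780–610 hPa: Δp = 170 hPa = 17000 Pa, q̄ = 0.0041 kg/kg → 0.0041 × 17000 / 9.8 = 7.11 mm
Layer 610–500 hPa: Δp = 110 hPa = 11000 Pa, q̄ = 0.0029 kg/kg → 0.0029 × 11000 / 9.8 = 3.26 mm
Layer 500–370 hPa: Δp = 130 hPa = 13000 Pa, q̄ = 0.0016 kg/kg → 0.0016 × 13000 / 9.8 = 2.12 mm
Layer 370–250 hPa: Δp = 120 hPa = 12000 Pa, q̄ = 0.0012 kg/kg → 0.0012 × 12000 / 9.8 = 1.47 mm
PW = 21.36 + 7.11 + 3.26 + 2.12 + 1.47 = 35.32 ≈ 35.3 mm.

PW ≈ 35.3 mm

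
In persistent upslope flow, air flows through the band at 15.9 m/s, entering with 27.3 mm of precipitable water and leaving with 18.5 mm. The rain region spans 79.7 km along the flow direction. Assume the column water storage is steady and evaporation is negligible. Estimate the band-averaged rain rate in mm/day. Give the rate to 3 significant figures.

Column moisture flux per unit crosswind length is F = V × PW.
Inflow: F_in = 15.9 × 27.3 = 434.07 mm·m/s
Outflow: F_out = 15.9 × 18.5 = 294.15 mm·m/s
Steady-state rate R = (F_in − F_out)/L = (434.07 − 294.15) / 79700 m = 1.756e-03 mm/s.
R = 1.756e-03 × 3600 × 24 = 152 mm/day.

R ≈ 152 mm/day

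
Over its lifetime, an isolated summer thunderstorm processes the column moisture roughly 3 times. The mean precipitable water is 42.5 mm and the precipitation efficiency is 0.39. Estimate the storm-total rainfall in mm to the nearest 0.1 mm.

rainfall ≈ 49.7 mm

Each cycle deposits ε × PW = 0.39 × 42.5 = 16.575 mm.
Over 3 cycles: 3 × 16.575 = 49.7 mm.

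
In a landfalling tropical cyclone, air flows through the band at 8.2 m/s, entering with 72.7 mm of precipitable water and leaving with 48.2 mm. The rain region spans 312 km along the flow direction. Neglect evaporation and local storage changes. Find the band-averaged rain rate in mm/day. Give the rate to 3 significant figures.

Column moisture flux per unit crosswind length is F = V × PW.
Inflow: F_in = 8.2 × 72.7 = 596.14 mm·m/s
Outflow: F_out = 8.2 × 48.2 = 395.24 mm·m/s
Steady-state rate R = (F_in − F_out)/L = (596.14 − 395.24) / 312000 m = 6.439e-04 mm/s.
R = 6.439e-04 × 3600 × 24 = 55.6 mm/day.

R ≈ 55.6 mm/day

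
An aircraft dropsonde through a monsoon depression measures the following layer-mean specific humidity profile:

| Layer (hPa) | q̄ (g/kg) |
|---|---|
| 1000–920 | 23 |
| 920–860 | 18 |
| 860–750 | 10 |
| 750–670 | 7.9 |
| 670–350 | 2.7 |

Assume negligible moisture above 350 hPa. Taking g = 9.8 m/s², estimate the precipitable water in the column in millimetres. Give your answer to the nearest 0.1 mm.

Precipitable water is the column-integrated vapour mass per unit area: PW = (1/g) Σ q̄ Δp, with q in kg/kg and Δp in Pa (1 kg/m² of water = 1 mm).
Layer 1000–920 hPa: Δp = 80 hPa = 8000 Pa, q̄ = 0.023 kg/kg → 0.023 × 8000 / 9.8 = 18.78 mm
Layer 920–860 hPa: Δp = 60 hPa = 6000 Pa, q̄ = 0.018 kg/kg → 0.018 × 6000 / 9.8 = 11.02 mm
Layer 860–750 hPa: Δp = 110 hPa = 11000 Pa, q̄ = 0.01 kg/kg → 0.01 × 11000 / 9.8 = 11.22 mm
Layer 750–670 hPa: Δp = 80 hPa = 8000 Pa, q̄ = 0.0079 kg/kg → 0.0079 × 8000 / 9.8 = 6.45 mm
Layer 670–350 hPa: Δp = 320 hPa = 32000 Pa, q̄ = 0.0027 kg/kg → 0.0027 × 32000 / 9.8 = 8.82 mm
PW = 18.78 + 11.02 + 11.22 + 6.45 + 8.82 = 56.29 ≈ 56.3 mm.

PW ≈ 56.3 mm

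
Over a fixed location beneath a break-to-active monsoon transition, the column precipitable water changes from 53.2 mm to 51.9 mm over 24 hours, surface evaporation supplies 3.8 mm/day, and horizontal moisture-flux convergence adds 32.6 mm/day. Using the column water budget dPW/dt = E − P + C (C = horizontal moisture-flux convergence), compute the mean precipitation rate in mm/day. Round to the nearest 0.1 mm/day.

dPW/dt = (51.9 − 53.2) mm / (24/24 day) = -1.300 mm/day.
P = E + C − dPW/dt = 3.8 + (32.6) − (-1.300) = 37.7 mm/day.

P ≈ 37.7 mm/day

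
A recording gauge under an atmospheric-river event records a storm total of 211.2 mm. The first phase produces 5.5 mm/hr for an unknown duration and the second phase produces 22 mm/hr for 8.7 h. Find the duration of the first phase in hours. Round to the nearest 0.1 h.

duration ≈ 3.6 h

Known phases: 22 × 8.7 = 191.4 mm.
Remaining depth = 211.2 − 191.4 = 19.8 mm.
Duration = 19.8 / 5.5 = 3.6 h.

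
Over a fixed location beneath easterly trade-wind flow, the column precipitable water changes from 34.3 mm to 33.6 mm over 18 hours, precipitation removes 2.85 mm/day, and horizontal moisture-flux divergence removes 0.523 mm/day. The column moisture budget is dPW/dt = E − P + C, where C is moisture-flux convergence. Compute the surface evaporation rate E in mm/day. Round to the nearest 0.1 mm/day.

dPW/dt = (33.6 − 34.3) mm / (18/24 day) = -0.933 mm/day.
E = dPW/dt + P − C = (-0.933) + 2.85 − (-0.523) = 2.4 mm/day.

E ≈ 2.4 mm/day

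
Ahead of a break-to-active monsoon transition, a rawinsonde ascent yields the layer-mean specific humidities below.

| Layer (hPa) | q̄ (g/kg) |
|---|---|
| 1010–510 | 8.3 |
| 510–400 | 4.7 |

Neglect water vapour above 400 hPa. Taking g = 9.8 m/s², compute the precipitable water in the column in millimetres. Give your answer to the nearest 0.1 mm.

PW ≈ 47.6 mm

Precipitable water is the column-integrated vapour mass per unit area: PW = (1/g) Σ q̄ Δp, with q in kg/kg and Δp in Pa (1 kg/m² of water = 1 mm).
Layer 1010–510 hPa: Δp = 500 hPa = 50000 Pa, q̄ = 0.0083 kg/kg → 0.0083 × 50000 / 9.8 = 42.35 mm
Layer 510–400 hPa: Δp = 110 hPa = 11000 Pa, q̄ = 0.0047 kg/kg → 0.0047 × 11000 / 9.8 = 5.28 mm
PW = 42.35 + 5.28 = 47.63 ≈ 47.6 mm.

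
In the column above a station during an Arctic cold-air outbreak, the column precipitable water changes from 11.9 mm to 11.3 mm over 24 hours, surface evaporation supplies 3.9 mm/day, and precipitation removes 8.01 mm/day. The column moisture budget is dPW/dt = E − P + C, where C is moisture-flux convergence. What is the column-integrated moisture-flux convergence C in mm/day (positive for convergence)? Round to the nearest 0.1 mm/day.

dPW/dt = (11.3 − 11.9) mm / (24/24 day) = -0.600 mm/day.
C = dPW/dt − E + P = (-0.600) − 3.9 + 8.01 = 3.5 mm/day.

C ≈ 3.5 mm/day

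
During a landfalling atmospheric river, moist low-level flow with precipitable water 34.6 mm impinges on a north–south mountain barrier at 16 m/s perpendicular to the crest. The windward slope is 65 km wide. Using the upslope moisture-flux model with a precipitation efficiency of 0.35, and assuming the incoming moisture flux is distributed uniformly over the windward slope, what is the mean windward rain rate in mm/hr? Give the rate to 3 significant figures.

R ≈ 10.7 mm/hr

Incoming column moisture flux per unit ridge length: F = V × PW = 16 × 34.6 = 553.6 mm·m/s.
Spread over the 65 km slope with efficiency ε = 0.35: R = ε·F/W = 0.35 × 553.6 / 65000 m = 2.981e-03 mm/s.
R = 2.981e-03 × 3600 = 10.7 mm/hr.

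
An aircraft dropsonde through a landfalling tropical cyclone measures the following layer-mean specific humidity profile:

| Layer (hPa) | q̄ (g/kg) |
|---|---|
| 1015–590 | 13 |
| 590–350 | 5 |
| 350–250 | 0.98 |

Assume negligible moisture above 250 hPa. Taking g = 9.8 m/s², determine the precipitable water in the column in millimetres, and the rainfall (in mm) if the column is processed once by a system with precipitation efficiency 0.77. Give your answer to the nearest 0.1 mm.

PW ≈ 69.6 mm; rainfall ≈ 53.6 mm

Precipitable water is the column-integrated vapour mass per unit area: PW = (1/g) Σ q̄ Δp, with q in kg/kg and Δp in Pa (1 kg/m² of water = 1 mm).
Layer 1015–590 hPa: Δp = 425 hPa = 42500 Pa, q̄ = 0.013 kg/kg → 0.013 × 42500 / 9.8 = 56.38 mm
Layer 590–350 hPa: Δp = 240 hPa = 24000 Pa, q̄ = 0.005 kg/kg → 0.005 × 24000 / 9.8 = 12.24 mm
Layer 350–250 hPa: Δp = 100 hPa = 10000 Pa, q̄ = 0.00098 kg/kg → 0.00098 × 10000 / 9.8 = 1.00 mm
PW = 56.38 + 12.24 + 1.00 = 69.62 ≈ 69.6 mm.
Rainfall = ε × PW = 0.77 × 69.6 = 53.6 mm.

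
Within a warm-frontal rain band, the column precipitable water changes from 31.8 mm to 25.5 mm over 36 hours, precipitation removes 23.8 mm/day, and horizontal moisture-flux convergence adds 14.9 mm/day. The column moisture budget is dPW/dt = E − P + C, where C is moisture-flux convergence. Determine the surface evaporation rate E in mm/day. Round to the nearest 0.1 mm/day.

E ≈ 4.7 mm/day

dPW/dt = (25.5 − 31.8) mm / (36/24 day) = -4.200 mm/day.
E = dPW/dt + P − C = (-4.200) + 23.8 − (14.9) = 4.7 mm/day.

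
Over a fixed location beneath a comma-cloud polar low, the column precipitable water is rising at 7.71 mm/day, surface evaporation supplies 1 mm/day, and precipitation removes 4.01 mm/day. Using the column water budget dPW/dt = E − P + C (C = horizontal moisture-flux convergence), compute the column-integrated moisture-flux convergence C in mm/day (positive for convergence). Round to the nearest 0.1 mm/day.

dPW/dt = +7.71 mm/day.
C = dPW/dt − E + P = (+7.71) − 1 + 4.01 = 10.7 mm/day.

C ≈ 10.7 mm/day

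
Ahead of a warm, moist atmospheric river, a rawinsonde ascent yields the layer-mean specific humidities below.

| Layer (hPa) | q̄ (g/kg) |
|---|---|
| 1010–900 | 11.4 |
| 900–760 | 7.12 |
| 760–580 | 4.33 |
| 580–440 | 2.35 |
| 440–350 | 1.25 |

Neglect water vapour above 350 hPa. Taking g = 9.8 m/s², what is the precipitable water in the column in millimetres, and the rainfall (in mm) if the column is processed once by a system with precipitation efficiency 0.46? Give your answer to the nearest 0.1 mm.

Precipitable water is the column-integrated vapour mass per unit area: PW = (1/g) Σ q̄ Δp, with q in kg/kg and Δp in Pa (1 kg/m² of water = 1 mm).
Layer 1010–900 hPa: Δp = 110 hPa = 11000 Pa, q̄ = 0.0114 kg/kg → 0.0114 × 11000 / 9.8 = 12.80 mm
Layer 900–760 hPa: Δp = 140 hPa = 14000 Pa, q̄ = 0.00712 kg/kg → 0.00712 × 14000 / 9.8 = 10.17 mm
Layer 760–580 hPa: Δp = 180 hPa = 18000 Pa, q̄ = 0.00433 kg/kg → 0.00433 × 18000 / 9.8 = 7.95 mm
Layer 580–440 hPa: Δp = 140 hPa = 14000 Pa, q̄ = 0.00235 kg/kg → 0.00235 × 14000 / 9.8 = 3.36 mm
Layer 440–350 hPa: Δp = 90 hPa = 9000 Pa, q̄ = 0.00125 kg/kg → 0.00125 × 9000 / 9.8 = 1.15 mm
PW = 12.80 + 10.17 + 7.95 + 3.36 + 1.15 = 35.43 ≈ 35.4 mm.
Rainfall = ε × PW = 0.46 × 35.4 = 16.3 mm.

PW ≈ 35.4 mm; rainfall ≈ 16.3 mm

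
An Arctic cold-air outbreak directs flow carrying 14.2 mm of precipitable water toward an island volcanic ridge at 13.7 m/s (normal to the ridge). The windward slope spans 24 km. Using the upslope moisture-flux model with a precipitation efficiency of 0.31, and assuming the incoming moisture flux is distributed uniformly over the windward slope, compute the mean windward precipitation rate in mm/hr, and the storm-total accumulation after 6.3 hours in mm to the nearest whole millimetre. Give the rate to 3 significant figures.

R ≈ 9.05 mm/hr; total ≈ 57 mm

Incoming column moisture flux per unit ridge length: F = V × PW = 13.7 × 14.2 = 194.54 mm·m/s.
Spread over the 24 km slope with efficiency ε = 0.31: R = ε·F/W = 0.31 × 194.54 / 24000 m = 2.513e-03 mm/s.
R = 2.513e-03 × 3600 = 9.05 mm/hr.
Over 6.3 h: total = 9.05 × 6.3 = 57.015 ≈ 57 mm.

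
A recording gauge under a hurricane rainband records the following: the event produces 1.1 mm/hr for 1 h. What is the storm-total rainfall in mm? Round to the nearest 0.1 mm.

total ≈ 1.1 mm

Total = Σ Rᵢ Δtᵢ = 1.1 × 1
      = 1.1 = 1.1 mm.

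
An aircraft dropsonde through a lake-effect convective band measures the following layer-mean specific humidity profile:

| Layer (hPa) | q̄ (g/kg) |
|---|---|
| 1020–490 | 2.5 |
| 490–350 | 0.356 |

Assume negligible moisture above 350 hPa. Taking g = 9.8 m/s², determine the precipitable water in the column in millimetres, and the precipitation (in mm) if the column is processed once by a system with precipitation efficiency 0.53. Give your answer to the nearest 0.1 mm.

Precipitable water is the column-integrated vapour mass per unit area: PW = (1/g) Σ q̄ Δp, with q in kg/kg and Δp in Pa (1 kg/m² of water = 1 mm).
Layer 1020–490 hPa: Δp = 530 hPa = 53000 Pa, q̄ = 0.0025 kg/kg → 0.0025 × 53000 / 9.8 = 13.52 mm
Layer 490–350 hPa: Δp = 140 hPa = 14000 Pa, q̄ = 0.000356 kg/kg → 0.000356 × 14000 / 9.8 = 0.51 mm
PW = 13.52 + 0.51 = 14.03 ≈ 14.0 mm.
Precipitation = ε × PW = 0.53 × 14.0 = 7.4 mm.

PW ≈ 14.0 mm; precipitation ≈ 7.4 mm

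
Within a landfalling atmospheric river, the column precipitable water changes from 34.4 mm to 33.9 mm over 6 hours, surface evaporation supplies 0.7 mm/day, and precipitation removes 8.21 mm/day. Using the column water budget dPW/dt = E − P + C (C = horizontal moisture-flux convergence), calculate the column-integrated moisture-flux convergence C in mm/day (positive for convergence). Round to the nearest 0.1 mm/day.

C ≈ 5.5 mm/day

dPW/dt = (33.9 − 34.4) mm / (6/24 day) = -2.000 mm/day.
C = dPW/dt − E + P = (-2.000) − 0.7 + 8.21 = 5.5 mm/day.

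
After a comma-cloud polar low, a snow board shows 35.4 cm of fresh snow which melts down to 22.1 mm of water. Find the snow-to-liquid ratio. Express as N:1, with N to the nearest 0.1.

Ratio = snow depth / SWE = 354 mm / 22.1 mm = 16.0, i.e. 16.0:1.

ratio ≈ 16.0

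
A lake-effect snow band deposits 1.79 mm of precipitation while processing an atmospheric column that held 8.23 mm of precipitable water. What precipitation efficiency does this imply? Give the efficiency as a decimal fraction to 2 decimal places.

ε = precipitation / PW = 1.79 / 8.23 = 0.22.

ε ≈ 0.22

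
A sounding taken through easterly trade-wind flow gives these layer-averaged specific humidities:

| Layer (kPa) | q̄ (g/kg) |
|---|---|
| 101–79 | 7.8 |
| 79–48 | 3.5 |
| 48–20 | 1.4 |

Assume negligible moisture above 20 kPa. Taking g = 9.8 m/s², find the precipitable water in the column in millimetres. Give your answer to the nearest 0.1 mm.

Precipitable water is the column-integrated vapour mass per unit area: PW = (1/g) Σ q̄ Δp, with q in kg/kg and Δp in Pa (1 kg/m² of water = 1 mm).
Layer 101–79 kPa: Δp = 220 hPa = 22000 Pa, q̄ = 0.0078 kg/kg → 0.0078 × 22000 / 9.8 = 17.51 mm
Layer 79–48 kPa: Δp = 310 hPa = 31000 Pa, q̄ = 0.0035 kg/kg → 0.0035 × 31000 / 9.8 = 11.07 mm
Layer 48–20 kPa: Δp = 280 hPa = 28000 Pa, q̄ = 0.0014 kg/kg → 0.0014 × 28000 / 9.8 = 4.00 mm
PW = 17.51 + 11.07 + 4.00 = 32.58 ≈ 32.6 mm.

PW ≈ 32.6 mm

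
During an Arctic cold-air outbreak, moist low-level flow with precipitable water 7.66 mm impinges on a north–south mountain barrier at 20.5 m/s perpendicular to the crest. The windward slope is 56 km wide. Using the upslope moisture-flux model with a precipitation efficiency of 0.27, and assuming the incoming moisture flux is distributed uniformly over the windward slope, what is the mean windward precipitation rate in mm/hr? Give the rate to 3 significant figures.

R ≈ 2.73 mm/hr

Incoming column moisture flux per unit ridge length: F = V × PW = 20.5 × 7.66 = 157.03 mm·m/s.
Spread over the 56 km slope with efficiency ε = 0.27: R = ε·F/W = 0.27 × 157.03 / 56000 m = 7.571e-04 mm/s.
R = 7.571e-04 × 3600 = 2.73 mm/hr.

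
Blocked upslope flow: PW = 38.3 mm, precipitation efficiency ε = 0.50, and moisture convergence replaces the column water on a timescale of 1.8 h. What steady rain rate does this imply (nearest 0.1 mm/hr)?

Each overturning extracts ε × PW = 0.50 × 38.3 = 19.15 mm.
Rate = ε·PW / τ = 19.15 / 1.8 h = 10.6 mm/hr.

R ≈ 10.6 mm/hr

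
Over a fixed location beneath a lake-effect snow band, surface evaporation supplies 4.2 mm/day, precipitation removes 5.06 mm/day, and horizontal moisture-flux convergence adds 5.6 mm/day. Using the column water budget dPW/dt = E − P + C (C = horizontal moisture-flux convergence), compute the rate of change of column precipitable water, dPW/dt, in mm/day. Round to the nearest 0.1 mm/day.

dPW/dt = E − P + C = 4.2 − 5.06 + (5.6) = 4.7 mm/day.

dPW/dt ≈ 4.7 mm/day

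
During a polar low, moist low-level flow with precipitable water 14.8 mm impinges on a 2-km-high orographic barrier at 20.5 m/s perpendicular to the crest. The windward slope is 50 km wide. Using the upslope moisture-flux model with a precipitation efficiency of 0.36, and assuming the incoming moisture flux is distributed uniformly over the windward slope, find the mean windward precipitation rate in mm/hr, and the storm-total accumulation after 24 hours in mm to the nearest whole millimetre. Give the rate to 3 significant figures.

R ≈ 7.86 mm/hr; total ≈ 189 mm

Incoming column moisture flux per unit ridge length: F = V × PW = 20.5 × 14.8 = 303.4 mm·m/s.
Spread over the 50 km slope with efficiency ε = 0.36: R = ε·F/W = 0.36 × 303.4 / 50000 m = 2.184e-03 mm/s.
R = 2.184e-03 × 3600 = 7.86 mm/hr.
Over 24 h: total = 7.86 × 24 = 188.64 ≈ 189 mm.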